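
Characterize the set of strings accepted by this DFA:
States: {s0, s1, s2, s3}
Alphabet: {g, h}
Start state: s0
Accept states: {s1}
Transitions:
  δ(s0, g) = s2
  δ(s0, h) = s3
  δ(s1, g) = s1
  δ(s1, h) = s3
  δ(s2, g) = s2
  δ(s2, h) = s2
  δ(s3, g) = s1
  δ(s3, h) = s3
Testing a few strings:
  'gh' → reject
  'ghgg' → reject
  'hghh' → reject
  'g' → reject
State roles: s0=no input read; s1=started with h, last symbol g; s2=started with g (dead); s3=started with h, last symbol h
All strings over {g,h} that start with h and end with g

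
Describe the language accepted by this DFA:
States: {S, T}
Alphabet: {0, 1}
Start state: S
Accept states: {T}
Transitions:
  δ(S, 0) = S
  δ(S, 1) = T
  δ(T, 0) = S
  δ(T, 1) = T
Testing a few strings:
  '01' → accept
  '101' → accept
  '10' → reject
  '0' → reject
State roles: S=last symbol not 1; T=last symbol is 1
All binary strings ending with 1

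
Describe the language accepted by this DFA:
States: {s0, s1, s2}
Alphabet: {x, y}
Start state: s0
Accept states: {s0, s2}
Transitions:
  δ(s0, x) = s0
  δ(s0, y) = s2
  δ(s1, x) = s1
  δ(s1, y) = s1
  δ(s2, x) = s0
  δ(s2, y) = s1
Testing a few strings:
  'xxx' → accept
  'xx' → accept
  'xxyy' → reject
  'yyx' → reject
State roles: s0=last symbol not y (ok); s1=saw yy (dead); s2=last symbol y (ok)
All strings over {x,y} with no two consecutive y's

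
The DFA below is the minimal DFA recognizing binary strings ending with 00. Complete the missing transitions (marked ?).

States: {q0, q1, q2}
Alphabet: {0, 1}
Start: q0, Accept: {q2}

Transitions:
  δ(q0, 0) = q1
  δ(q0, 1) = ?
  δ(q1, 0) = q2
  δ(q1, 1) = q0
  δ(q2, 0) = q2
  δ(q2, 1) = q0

From the language and accept set, identify what each state tracks — q0: last symbol not 0; q1: one trailing 0; q2: two trailing 0's.
Each missing δ(q, a) is the state matching the new tracked value after reading a.
δ(q0, 1) = q0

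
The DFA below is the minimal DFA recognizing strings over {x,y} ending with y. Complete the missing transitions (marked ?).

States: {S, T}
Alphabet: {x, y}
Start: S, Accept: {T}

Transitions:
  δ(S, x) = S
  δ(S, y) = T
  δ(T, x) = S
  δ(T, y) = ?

From the language and accept set, identify what each state tracks — S: last symbol not y; T: last symbol is y.
Each missing δ(q, a) is the state matching the new tracked value after reading a.
δ(T, y) = T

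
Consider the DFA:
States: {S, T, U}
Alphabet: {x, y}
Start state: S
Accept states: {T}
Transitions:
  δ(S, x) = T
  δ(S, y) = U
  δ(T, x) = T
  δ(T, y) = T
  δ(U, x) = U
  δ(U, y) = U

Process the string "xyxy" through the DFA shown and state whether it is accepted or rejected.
Processing string "xyxy":
  S --x--> T
  T --y--> T
  T --x--> T
  T --y--> T
Final state: T
Accept states: {T}
Yes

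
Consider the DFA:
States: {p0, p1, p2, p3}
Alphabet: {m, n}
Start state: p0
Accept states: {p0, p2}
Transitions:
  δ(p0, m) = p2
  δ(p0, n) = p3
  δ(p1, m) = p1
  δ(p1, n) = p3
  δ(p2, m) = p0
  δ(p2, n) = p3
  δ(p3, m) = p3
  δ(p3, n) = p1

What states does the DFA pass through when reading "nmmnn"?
read 'n': p0 → p3
  read 'm': p3 → p3
  read 'm': p3 → p3
  read 'n': p3 → p1
  read 'n': p1 → p3
p0 -> p3 -> p3 -> p3 -> p1 -> p3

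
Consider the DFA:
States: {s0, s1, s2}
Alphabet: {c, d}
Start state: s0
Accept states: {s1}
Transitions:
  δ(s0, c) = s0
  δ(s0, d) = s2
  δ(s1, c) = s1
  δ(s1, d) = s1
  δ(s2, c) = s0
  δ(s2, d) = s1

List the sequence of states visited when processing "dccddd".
read 'd': s0 → s2
  read 'c': s2 → s0
  read 'c': s0 → s0
  read 'd': s0 → s2
  read 'd': s2 → s1
  read 'd': s1 → s1
s0 -> s2 -> s0 -> s0 -> s2 -> s1 -> s1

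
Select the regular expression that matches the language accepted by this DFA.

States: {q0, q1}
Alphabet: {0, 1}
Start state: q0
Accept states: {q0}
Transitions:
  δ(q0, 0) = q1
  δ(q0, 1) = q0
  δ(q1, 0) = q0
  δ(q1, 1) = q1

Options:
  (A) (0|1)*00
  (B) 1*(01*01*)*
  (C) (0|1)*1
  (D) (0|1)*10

Check each option against the DFA on short strings; one disagreement eliminates an option:
  (A) (0|1)*00: on ε the DFA stays in q0 and accepts (q0 ∈ Accept), but the regex does not match it → eliminate
  (B) 1*(01*01*)*: agrees with the DFA on every string of length ≤ 6
  (C) (0|1)*1: on ε the DFA stays in q0 and accepts (q0 ∈ Accept), but the regex does not match it → eliminate
  (D) (0|1)*10: on ε the DFA stays in q0 and accepts (q0 ∈ Accept), but the regex does not match it → eliminate
Only (B) is consistent with the DFA.
(B) 1*(01*01*)*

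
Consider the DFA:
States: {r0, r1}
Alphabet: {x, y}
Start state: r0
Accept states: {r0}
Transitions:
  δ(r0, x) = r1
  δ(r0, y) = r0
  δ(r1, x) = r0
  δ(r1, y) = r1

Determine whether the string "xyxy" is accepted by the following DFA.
Processing string "xyxy":
  r0 --x--> r1
  r1 --y--> r1
  r1 --x--> r0
  r0 --y--> r0
Final state: r0
Accept states: {r0}
Yes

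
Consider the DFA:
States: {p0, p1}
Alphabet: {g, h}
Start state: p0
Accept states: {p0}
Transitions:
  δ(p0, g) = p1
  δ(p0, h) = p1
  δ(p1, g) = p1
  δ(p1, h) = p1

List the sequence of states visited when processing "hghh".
read 'h': p0 → p1
  read 'g': p1 → p1
  read 'h': p1 → p1
  read 'h': p1 → p1
p0 -> p1 -> p1 -> p1 -> p1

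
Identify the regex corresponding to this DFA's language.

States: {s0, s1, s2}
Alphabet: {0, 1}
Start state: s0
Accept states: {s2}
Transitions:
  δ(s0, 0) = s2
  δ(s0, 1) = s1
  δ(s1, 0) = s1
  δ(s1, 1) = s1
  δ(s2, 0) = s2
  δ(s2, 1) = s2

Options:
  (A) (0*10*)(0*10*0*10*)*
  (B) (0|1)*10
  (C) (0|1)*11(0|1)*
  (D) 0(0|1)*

Check each option against the DFA on short strings; one disagreement eliminates an option:
  (A) (0*10*)(0*10*0*10*)*: on '0' the DFA goes s0 → s2 and accepts (s2 ∈ Accept), but the regex does not match it → eliminate
  (B) (0|1)*10: on '0' the DFA goes s0 → s2 and accepts (s2 ∈ Accept), but the regex does not match it → eliminate
  (C) (0|1)*11(0|1)*: on '0' the DFA goes s0 → s2 and accepts (s2 ∈ Accept), but the regex does not match it → eliminate
  (D) 0(0|1)*: agrees with the DFA on every string of length ≤ 6
Only (D) is consistent with the DFA.
(D) 0(0|1)*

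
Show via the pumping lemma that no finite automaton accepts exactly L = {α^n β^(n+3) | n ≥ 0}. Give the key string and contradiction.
Assume L is regular with pumping length p. Idea: pumping the α-block breaks the fixed offset of 3.
Choose s = α^p β^(p+3) ∈ L. By the pumping lemma, s = xyz with |xy| ≤ p, |y| > 0, so y = α^k with k ≥ 1. Then xy²z = α^(p+k) β^(p+3). For this to be in L we would need p+3 = (p+k)+3, i.e. k = 0, contradicting k ≥ 1. So xy²z ∉ L.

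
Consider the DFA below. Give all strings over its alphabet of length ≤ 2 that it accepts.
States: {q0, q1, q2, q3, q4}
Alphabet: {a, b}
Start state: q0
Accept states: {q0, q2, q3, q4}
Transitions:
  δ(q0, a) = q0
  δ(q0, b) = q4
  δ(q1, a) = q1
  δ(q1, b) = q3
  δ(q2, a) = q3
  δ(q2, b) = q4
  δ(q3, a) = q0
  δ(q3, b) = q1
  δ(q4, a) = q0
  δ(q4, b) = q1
ε, a, b, aa, ab, ba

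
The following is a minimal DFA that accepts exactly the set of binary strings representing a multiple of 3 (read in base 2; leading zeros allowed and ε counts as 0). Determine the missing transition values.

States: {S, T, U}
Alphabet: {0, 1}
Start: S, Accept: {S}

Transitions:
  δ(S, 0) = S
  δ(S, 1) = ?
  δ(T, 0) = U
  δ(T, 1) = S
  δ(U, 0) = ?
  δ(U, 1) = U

From the language and accept set, identify what each state tracks — S: value ≡ 0 (mod 3); T: value ≡ 1 (mod 3); U: value ≡ 2 (mod 3).
Each missing δ(q, a) is the state matching the new tracked value after reading a.
δ(S, 1) = T; δ(U, 0) = T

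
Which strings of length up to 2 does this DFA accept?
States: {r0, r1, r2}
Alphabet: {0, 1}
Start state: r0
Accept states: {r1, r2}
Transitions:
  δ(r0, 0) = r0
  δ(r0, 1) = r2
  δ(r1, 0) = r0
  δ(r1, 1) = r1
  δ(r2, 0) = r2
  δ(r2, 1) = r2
1, 01, 10, 11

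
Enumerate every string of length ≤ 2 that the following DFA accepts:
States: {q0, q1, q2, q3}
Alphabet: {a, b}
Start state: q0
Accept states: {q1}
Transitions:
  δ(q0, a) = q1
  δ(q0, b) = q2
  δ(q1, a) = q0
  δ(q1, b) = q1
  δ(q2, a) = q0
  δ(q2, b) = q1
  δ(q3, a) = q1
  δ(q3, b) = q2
a, ab, bb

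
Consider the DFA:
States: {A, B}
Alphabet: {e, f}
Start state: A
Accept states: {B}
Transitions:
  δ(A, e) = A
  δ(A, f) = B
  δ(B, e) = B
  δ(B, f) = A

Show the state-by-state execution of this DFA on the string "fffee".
read 'f': A → B
  read 'f': B → A
  read 'f': A → B
  read 'e': B → B
  read 'e': B → B
A -> B -> A -> B -> B -> B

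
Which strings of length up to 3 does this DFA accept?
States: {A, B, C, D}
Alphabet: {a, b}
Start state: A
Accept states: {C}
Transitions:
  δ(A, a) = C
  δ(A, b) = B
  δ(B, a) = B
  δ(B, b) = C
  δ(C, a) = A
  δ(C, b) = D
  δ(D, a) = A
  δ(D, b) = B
a, bb, aaa, bab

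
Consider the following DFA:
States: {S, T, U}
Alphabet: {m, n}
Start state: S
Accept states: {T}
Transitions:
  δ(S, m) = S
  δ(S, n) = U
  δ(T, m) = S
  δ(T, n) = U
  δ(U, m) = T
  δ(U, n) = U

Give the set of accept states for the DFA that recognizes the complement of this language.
Complement accept states = All states \ Original accept states
= {S, T, U} \ {T}
{S, U}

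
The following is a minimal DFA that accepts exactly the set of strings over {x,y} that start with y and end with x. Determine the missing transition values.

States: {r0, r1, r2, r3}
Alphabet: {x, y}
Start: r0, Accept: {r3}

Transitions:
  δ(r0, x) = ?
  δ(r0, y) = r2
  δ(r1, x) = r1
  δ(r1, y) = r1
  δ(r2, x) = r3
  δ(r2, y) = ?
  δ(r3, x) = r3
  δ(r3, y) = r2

From the language and accept set, identify what each state tracks — r0: no input read; r1: started with x (dead); r2: started with y, last symbol y; r3: started with y, last symbol x.
Each missing δ(q, a) is the state matching the new tracked value after reading a.
δ(r0, x) = r1; δ(r2, y) = r2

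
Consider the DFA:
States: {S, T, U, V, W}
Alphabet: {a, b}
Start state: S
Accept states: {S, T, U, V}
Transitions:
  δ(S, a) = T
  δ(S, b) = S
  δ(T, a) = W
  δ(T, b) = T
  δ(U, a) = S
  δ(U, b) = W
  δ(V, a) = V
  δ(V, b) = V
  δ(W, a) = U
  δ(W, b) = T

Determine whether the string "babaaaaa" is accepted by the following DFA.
Processing string "babaaaaa":
  S --b--> S
  S --a--> T
  T --b--> T
  T --a--> W
  W --a--> U
  U --a--> S
  S --a--> T
  T --a--> W
Final state: W
Accept states: {S, T, U, V}
No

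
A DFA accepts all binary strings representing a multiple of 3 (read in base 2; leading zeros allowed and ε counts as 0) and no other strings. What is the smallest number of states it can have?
By Myhill–Nerode, count the distinguishable equivalence classes: three classes — residue of the binary value mod 3.
3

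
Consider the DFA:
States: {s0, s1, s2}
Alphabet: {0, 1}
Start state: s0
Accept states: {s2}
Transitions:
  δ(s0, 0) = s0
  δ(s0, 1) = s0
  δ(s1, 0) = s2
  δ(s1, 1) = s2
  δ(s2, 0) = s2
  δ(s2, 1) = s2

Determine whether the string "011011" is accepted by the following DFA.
Processing string "011011":
  s0 --0--> s0
  s0 --1--> s0
  s0 --1--> s0
  s0 --0--> s0
  s0 --1--> s0
  s0 --1--> s0
Final state: s0
Accept states: {s2}
No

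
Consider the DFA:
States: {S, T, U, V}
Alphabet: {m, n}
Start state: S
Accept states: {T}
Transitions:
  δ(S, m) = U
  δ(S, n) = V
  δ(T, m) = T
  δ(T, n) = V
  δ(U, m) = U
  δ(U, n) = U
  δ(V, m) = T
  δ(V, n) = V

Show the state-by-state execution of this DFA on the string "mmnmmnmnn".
read 'm': S → U
  read 'm': U → U
  read 'n': U → U
  read 'm': U → U
  read 'm': U → U
  read 'n': U → U
  read 'm': U → U
  read 'n': U → U
  read 'n': U → U
S -> U -> U -> U -> U -> U -> U -> U -> U -> U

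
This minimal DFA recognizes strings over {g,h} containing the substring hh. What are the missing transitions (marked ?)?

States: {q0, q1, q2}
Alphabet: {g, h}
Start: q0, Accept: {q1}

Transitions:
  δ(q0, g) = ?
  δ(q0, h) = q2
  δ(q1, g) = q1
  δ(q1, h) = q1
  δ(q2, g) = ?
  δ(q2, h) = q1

From the language and accept set, identify what each state tracks — q0: no progress toward hh; q1: substring hh seen; q2: one trailing h.
Each missing δ(q, a) is the state matching the new tracked value after reading a.
δ(q0, g) = q0; δ(q2, g) = q0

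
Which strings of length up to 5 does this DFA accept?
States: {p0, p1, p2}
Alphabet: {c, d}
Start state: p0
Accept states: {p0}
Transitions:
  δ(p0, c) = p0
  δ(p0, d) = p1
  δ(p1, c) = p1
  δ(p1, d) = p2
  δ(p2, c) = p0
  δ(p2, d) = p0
ε, c, cc, ccc, ddc, ddd, cccc, cddc, cddd, dcdc, dcdd, ddcc, dddc, ccccc, ccddc, ccddd, cdcdc, cdcdd, cddcc, cdddc, dccdc, dccdd, dcdcc, dcddc, ddccc, dddcc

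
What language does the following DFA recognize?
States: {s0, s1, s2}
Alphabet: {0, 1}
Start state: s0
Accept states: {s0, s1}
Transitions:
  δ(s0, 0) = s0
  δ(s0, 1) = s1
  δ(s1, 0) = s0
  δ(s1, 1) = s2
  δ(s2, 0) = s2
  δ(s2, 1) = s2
Testing a few strings:
  '101' → accept
  '11' → reject
  '1' → accept
  '111' → reject
State roles: s0=last symbol not 1 (ok); s1=last symbol 1 (ok); s2=saw 11 (dead)
All binary strings with no two consecutive 1's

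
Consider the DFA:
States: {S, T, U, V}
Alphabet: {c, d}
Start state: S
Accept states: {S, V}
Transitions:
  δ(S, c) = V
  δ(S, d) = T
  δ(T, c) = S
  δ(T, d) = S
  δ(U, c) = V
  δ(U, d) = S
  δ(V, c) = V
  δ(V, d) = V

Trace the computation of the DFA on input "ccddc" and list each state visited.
read 'c': S → V
  read 'c': V → V
  read 'd': V → V
  read 'd': V → V
  read 'c': V → V
S -> V -> V -> V -> V -> V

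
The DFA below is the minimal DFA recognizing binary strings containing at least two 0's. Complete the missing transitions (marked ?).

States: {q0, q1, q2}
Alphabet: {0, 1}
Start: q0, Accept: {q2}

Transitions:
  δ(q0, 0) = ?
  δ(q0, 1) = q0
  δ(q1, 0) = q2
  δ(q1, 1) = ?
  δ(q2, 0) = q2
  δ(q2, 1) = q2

From the language and accept set, identify what each state tracks — q0: zero 0's seen; q1: one 0 seen; q2: ≥ two 0's seen.
Each missing δ(q, a) is the state matching the new tracked value after reading a.
δ(q0, 0) = q1; δ(q1, 1) = q1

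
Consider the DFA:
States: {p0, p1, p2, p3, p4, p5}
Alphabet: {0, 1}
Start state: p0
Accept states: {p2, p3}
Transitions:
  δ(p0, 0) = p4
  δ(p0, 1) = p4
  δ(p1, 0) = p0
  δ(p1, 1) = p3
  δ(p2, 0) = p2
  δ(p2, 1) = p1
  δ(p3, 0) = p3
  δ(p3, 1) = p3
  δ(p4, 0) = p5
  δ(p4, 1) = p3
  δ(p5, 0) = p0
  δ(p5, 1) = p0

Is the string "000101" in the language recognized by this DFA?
Processing string "000101":
  p0 --0--> p4
  p4 --0--> p5
  p5 --0--> p0
  p0 --1--> p4
  p4 --0--> p5
  p5 --1--> p0
Final state: p0
Accept states: {p2, p3}
No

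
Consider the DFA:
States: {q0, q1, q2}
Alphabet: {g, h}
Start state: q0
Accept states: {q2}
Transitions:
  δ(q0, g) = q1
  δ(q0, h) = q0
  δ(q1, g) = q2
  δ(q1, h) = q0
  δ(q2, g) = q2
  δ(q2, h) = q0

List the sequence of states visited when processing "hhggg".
read 'h': q0 → q0
  read 'h': q0 → q0
  read 'g': q0 → q1
  read 'g': q1 → q2
  read 'g': q2 → q2
q0 -> q0 -> q0 -> q1 -> q2 -> q2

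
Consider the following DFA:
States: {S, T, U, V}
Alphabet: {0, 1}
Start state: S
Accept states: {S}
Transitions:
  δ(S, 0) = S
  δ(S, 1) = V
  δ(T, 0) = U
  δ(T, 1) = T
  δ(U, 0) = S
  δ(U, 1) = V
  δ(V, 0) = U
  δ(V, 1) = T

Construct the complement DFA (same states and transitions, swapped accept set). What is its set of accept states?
Complement accept states = All states \ Original accept states
= {S, T, U, V} \ {S}
{T, U, V}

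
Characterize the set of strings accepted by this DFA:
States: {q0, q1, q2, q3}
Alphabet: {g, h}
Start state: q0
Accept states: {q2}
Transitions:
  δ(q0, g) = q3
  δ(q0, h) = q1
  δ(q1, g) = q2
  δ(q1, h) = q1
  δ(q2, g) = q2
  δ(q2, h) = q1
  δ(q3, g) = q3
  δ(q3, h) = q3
Testing a few strings:
  'ghh' → reject
  'gghg' → reject
  'ggh' → reject
  'gh' → reject
State roles: q0=no input read; q1=started with h, last symbol h; q2=started with h, last symbol g; q3=started with g (dead)
All strings over {g,h} that start with h and end with g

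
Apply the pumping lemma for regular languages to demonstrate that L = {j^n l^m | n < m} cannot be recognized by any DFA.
Assume L is regular with pumping length p. Idea: pumping up the j-block makes the j-count reach the l-count.
Choose s = j^p l^(p+1) ∈ L. By the pumping lemma, s = xyz with |xy| ≤ p, |y| > 0, so y = j^k with k ≥ 1. Then xy²z = j^(p+k) l^(p+1). Since p+k ≥ p+1, the number of j's is no longer strictly less than the number of l's, so xy²z ∉ L.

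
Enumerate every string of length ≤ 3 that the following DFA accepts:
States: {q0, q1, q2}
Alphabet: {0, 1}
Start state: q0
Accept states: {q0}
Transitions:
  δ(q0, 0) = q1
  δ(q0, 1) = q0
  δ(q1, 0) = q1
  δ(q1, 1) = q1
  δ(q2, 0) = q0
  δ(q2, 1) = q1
ε, 1, 11, 111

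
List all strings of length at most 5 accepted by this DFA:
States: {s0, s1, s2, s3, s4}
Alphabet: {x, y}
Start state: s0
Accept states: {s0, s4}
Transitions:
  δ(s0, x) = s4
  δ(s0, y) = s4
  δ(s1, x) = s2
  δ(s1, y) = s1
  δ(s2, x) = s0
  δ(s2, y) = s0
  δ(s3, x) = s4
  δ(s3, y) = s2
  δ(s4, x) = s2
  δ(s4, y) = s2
ε, x, y, xxx, xxy, xyx, xyy, yxx, yxy, yyx, yyy, xxxx, xxxy, xxyx, xxyy, xyxx, xyxy, xyyx, xyyy, yxxx, yxxy, yxyx, yxyy, yyxx, yyxy, yyyx, yyyy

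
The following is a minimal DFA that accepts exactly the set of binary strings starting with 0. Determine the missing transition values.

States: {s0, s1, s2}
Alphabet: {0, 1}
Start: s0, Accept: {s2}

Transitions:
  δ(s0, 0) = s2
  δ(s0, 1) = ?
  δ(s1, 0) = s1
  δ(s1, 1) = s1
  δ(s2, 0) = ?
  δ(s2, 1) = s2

From the language and accept set, identify what each state tracks — s0: no input read; s1: started with 1 (dead); s2: started with 0.
Each missing δ(q, a) is the state matching the new tracked value after reading a.
δ(s0, 1) = s1; δ(s2, 0) = s2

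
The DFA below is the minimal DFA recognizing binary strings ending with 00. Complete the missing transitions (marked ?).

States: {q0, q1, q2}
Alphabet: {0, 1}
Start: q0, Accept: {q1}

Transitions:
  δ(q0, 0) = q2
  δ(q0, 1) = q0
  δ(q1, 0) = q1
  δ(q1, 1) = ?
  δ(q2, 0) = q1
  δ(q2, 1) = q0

From the language and accept set, identify what each state tracks — q0: last symbol not 0; q1: two trailing 0's; q2: one trailing 0.
Each missing δ(q, a) is the state matching the new tracked value after reading a.
δ(q1, 1) = q0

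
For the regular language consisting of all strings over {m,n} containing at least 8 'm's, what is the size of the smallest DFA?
By Myhill–Nerode, count the distinguishable equivalence classes: 9 classes — having seen 0, 1, …, 7, or ≥8 copies of 'm'; any two classes i < j (j ≤ 8) are distinguished by the string m^(8−j), which takes class j to 8 copies (accepted) but leaves class i below 8 (rejected).
9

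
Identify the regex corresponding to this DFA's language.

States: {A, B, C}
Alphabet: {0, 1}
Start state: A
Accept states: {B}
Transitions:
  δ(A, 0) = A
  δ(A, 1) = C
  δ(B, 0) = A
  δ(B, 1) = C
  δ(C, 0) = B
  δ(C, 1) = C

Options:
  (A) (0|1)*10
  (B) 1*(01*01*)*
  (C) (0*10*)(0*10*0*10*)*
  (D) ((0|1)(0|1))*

Check each option against the DFA on short strings; one disagreement eliminates an option:
  (A) (0|1)*10: agrees with the DFA on every string of length ≤ 6
  (B) 1*(01*01*)*: on ε the DFA stays in A and rejects (A ∉ Accept), but the regex matches it → eliminate
  (C) (0*10*)(0*10*0*10*)*: on '1' the DFA goes A → C and rejects (C ∉ Accept), but the regex matches it → eliminate
  (D) ((0|1)(0|1))*: on ε the DFA stays in A and rejects (A ∉ Accept), but the regex matches it → eliminate
Only (A) is consistent with the DFA.
(A) (0|1)*10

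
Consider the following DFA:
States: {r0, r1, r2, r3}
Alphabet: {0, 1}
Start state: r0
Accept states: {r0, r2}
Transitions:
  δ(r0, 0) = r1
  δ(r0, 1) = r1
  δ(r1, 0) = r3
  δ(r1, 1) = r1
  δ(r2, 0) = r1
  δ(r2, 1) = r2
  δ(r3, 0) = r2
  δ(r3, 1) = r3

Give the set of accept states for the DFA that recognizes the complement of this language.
Complement accept states = All states \ Original accept states
= {r0, r1, r2, r3} \ {r0, r2}
{r1, r3}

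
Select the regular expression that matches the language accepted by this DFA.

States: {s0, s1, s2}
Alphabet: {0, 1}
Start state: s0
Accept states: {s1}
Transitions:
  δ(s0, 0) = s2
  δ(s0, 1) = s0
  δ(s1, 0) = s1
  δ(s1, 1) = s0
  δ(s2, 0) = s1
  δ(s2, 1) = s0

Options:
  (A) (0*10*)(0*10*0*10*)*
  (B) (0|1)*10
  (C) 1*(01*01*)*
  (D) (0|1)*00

Check each option against the DFA on short strings; one disagreement eliminates an option:
  (A) (0*10*)(0*10*0*10*)*: on '1' the DFA goes s0 → s0 and rejects (s0 ∉ Accept), but the regex matches it → eliminate
  (B) (0|1)*10: on '00' the DFA goes s0 → s2 → s1 and accepts (s1 ∈ Accept), but the regex does not match it → eliminate
  (C) 1*(01*01*)*: on ε the DFA stays in s0 and rejects (s0 ∉ Accept), but the regex matches it → eliminate
  (D) (0|1)*00: agrees with the DFA on every string of length ≤ 6
Only (D) is consistent with the DFA.
(D) (0|1)*00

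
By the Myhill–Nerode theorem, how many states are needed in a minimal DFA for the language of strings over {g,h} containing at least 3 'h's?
By Myhill–Nerode, count the distinguishable equivalence classes: 4 classes — having seen 0, 1, 2, or ≥3 copies of 'h'; any two classes i < j (j ≤ 3) are distinguished by the string h^(3−j), which takes class j to 3 copies (accepted) but leaves class i below 3 (rejected).
4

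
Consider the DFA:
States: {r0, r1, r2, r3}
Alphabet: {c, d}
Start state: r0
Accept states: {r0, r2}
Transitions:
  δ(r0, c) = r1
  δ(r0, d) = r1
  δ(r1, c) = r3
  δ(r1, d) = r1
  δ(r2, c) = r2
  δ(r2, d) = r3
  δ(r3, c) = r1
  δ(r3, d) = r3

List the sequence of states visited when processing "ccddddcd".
read 'c': r0 → r1
  read 'c': r1 → r3
  read 'd': r3 → r3
  read 'd': r3 → r3
  read 'd': r3 → r3
  read 'd': r3 → r3
  read 'c': r3 → r1
  read 'd': r1 → r1
r0 -> r1 -> r3 -> r3 -> r3 -> r3 -> r3 -> r1 -> r1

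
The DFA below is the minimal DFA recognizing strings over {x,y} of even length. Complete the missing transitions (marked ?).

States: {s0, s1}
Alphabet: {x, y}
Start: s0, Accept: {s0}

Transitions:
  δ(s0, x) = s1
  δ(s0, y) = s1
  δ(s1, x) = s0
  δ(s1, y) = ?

From the language and accept set, identify what each state tracks — s0: even length so far; s1: odd length so far.
Each missing δ(q, a) is the state matching the new tracked value after reading a.
δ(s1, y) = s0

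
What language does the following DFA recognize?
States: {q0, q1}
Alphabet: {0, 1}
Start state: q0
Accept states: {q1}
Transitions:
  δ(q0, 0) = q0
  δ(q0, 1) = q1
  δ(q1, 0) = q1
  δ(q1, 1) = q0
Testing a few strings:
  '1' → accept
  '110' → reject
  '101' → reject
  '010' → accept
State roles: q0=even number of 1's so far; q1=odd number of 1's so far
All binary strings with an odd number of 1's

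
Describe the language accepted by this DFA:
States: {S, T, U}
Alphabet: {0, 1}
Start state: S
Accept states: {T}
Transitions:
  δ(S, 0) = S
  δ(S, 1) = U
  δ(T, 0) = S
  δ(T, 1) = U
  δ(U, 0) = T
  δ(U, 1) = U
Testing a few strings:
  '111' → reject
  '0' → reject
  '1001' → reject
  '0111' → reject
State roles: S=no suffix match; T=suffix is 10; U=one trailing 1
All binary strings ending with 10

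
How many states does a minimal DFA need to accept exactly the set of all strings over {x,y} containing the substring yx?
By Myhill–Nerode, count the distinguishable equivalence classes: 3 classes — one per longest suffix of the input that is a prefix of 'yx' (lengths 0 through 1), plus an absorbing 'already seen yx' class.
3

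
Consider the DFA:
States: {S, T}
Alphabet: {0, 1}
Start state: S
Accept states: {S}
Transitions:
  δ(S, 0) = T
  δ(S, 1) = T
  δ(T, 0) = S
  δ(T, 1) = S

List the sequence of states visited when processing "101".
read '1': S → T
  read '0': T → S
  read '1': S → T
S -> T -> S -> T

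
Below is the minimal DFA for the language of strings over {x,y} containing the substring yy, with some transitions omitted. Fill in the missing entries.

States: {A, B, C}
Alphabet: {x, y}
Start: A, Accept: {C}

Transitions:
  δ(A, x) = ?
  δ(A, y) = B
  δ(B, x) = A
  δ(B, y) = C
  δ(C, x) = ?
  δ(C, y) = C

From the language and accept set, identify what each state tracks — A: no progress toward yy; B: one trailing y; C: substring yy seen.
Each missing δ(q, a) is the state matching the new tracked value after reading a.
δ(A, x) = A; δ(C, x) = C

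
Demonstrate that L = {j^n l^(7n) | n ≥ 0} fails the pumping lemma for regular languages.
Assume L is regular with pumping length p. Idea: pumping the j-block breaks the 1:7 ratio.
Choose s = j^p l^(7p) (length 8p ≥ p). By the pumping lemma, s = xyz with |xy| ≤ p, |y| > 0, so y = j^k with k ≥ 1. Then xy²z = j^(p+k) l^(7p). For this to be in L we would need 7p = 7(p+k), i.e. 7k = 0, contradicting k ≥ 1. So xy²z ∉ L.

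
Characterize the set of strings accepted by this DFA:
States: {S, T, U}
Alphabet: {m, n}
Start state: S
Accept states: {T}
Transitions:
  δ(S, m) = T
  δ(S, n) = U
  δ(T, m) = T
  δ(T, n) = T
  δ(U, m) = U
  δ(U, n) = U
Testing a few strings:
  'mmm' → accept
  'n' → reject
  'nnm' → reject
  'nmn' → reject
State roles: S=no input read; T=started with m; U=started with n (dead)
All strings over {m,n} starting with m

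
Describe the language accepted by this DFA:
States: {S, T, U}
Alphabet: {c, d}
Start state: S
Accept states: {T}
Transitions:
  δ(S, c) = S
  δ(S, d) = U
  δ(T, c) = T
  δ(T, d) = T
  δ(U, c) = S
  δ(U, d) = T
Testing a few strings:
  'ddd' → accept
  'd' → reject
  'ccdd' → accept
  'cd' → reject
State roles: S=no progress toward dd; T=substring dd seen; U=one trailing d
All strings over {c,d} containing the substring dd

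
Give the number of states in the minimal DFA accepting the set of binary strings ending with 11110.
By Myhill–Nerode, count the distinguishable equivalence classes: 6 classes — one per longest suffix of the input that is a prefix of '11110' (lengths 0 through 5); only the length-5 class is accepting.
6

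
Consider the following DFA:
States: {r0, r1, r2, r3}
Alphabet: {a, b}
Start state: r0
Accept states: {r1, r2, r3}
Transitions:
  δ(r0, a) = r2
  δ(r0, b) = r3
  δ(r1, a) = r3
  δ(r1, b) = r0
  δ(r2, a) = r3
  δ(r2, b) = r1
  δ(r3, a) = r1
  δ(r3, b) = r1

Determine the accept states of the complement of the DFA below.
Complement accept states = All states \ Original accept states
= {r0, r1, r2, r3} \ {r1, r2, r3}
{r0}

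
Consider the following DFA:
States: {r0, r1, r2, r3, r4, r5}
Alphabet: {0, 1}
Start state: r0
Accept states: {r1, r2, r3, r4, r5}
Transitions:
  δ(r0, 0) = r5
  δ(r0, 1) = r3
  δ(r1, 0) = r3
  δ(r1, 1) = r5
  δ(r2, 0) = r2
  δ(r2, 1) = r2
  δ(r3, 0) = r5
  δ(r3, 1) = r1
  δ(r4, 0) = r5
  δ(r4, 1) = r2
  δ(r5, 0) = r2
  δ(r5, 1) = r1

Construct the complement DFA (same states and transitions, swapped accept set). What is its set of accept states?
Complement accept states = All states \ Original accept states
= {r0, r1, r2, r3, r4, r5} \ {r1, r2, r3, r4, r5}
{r0}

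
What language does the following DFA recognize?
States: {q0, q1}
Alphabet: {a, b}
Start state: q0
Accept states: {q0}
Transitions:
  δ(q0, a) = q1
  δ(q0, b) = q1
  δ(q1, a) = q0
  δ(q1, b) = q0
Testing a few strings:
  'b' → reject
  'aab' → reject
  'ba' → accept
  'aba' → reject
State roles: q0=even length so far; q1=odd length so far
All strings over {a,b} of even length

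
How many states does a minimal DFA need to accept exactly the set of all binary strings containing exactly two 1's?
By Myhill–Nerode, count the distinguishable equivalence classes: four classes — 0, 1, 2, or ≥3 1's seen.
4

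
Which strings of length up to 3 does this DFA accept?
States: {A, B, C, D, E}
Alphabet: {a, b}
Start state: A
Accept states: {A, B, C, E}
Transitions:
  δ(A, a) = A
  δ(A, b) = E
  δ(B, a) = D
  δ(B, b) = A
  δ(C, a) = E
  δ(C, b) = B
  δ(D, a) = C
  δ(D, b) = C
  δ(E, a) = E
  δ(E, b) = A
ε, a, b, aa, ab, ba, bb, aaa, aab, aba, abb, baa, bab, bba, bbb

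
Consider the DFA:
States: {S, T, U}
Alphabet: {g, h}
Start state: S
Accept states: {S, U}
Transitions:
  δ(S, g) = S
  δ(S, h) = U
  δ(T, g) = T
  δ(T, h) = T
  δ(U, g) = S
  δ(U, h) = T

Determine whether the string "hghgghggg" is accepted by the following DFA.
Processing string "hghgghggg":
  S --h--> U
  U --g--> S
  S --h--> U
  U --g--> S
  S --g--> S
  S --h--> U
  U --g--> S
  S --g--> S
  S --g--> S
Final state: S
Accept states: {S, U}
Yes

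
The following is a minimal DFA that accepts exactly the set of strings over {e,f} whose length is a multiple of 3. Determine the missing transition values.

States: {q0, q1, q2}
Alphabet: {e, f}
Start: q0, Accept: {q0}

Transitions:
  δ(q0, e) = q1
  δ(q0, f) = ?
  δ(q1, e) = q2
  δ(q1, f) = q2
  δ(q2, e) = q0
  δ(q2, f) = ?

From the language and accept set, identify what each state tracks — q0: length ≡ 0 (mod 3); q1: length ≡ 1 (mod 3); q2: length ≡ 2 (mod 3).
Each missing δ(q, a) is the state matching the new tracked value after reading a.
δ(q0, f) = q1; δ(q2, f) = q0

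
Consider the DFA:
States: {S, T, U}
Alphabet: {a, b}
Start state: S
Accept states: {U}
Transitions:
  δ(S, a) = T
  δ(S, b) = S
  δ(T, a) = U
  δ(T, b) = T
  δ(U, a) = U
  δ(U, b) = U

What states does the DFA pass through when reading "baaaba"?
read 'b': S → S
  read 'a': S → T
  read 'a': T → U
  read 'a': U → U
  read 'b': U → U
  read 'a': U → U
S -> S -> T -> U -> U -> U -> U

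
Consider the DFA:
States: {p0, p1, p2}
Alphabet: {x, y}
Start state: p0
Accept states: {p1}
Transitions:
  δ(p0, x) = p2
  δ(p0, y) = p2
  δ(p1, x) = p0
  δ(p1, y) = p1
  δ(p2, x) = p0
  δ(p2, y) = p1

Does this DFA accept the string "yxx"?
Processing string "yxx":
  p0 --y--> p2
  p2 --x--> p0
  p0 --x--> p2
Final state: p2
Accept states: {p1}
No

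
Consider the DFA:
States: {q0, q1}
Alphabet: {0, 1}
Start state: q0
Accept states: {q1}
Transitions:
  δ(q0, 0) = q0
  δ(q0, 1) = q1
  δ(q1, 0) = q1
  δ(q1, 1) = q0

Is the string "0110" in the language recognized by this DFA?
Processing string "0110":
  q0 --0--> q0
  q0 --1--> q1
  q1 --1--> q0
  q0 --0--> q0
Final state: q0
Accept states: {q1}
No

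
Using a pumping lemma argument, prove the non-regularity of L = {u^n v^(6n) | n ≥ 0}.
Assume L is regular with pumping length p. Idea: pumping the u-block breaks the 1:6 ratio.
Choose s = u^p v^(6p) (length 7p ≥ p). By the pumping lemma, s = xyz with |xy| ≤ p, |y| > 0, so y = u^k with k ≥ 1. Then xy²z = u^(p+k) v^(6p). For this to be in L we would need 6p = 6(p+k), i.e. 6k = 0, contradicting k ≥ 1. So xy²z ∉ L.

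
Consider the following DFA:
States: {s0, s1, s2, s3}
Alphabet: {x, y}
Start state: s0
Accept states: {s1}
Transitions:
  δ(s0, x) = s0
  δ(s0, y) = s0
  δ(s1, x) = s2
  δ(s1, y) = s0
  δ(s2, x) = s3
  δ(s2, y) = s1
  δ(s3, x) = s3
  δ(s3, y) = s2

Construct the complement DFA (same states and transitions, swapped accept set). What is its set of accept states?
Complement accept states = All states \ Original accept states
= {s0, s1, s2, s3} \ {s1}
{s0, s2, s3}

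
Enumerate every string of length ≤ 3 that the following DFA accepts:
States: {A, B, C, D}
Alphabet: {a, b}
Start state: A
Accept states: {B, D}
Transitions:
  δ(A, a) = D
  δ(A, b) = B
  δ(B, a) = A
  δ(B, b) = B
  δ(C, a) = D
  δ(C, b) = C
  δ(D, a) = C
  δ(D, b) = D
a, b, ab, bb, aaa, abb, baa, bab, bbb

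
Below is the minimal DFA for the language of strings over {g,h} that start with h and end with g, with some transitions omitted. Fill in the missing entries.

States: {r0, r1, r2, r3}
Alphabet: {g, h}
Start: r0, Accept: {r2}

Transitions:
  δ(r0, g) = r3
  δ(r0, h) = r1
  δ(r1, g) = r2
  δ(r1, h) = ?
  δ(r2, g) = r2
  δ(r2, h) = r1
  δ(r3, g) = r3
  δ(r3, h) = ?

From the language and accept set, identify what each state tracks — r0: no input read; r1: started with h, last symbol h; r2: started with h, last symbol g; r3: started with g (dead).
Each missing δ(q, a) is the state matching the new tracked value after reading a.
δ(r1, h) = r1; δ(r3, h) = r3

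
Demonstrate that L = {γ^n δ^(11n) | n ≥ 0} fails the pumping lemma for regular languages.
Assume L is regular with pumping length p. Idea: pumping the γ-block breaks the 1:11 ratio.
Choose s = γ^p δ^(11p) (length 12p ≥ p). By the pumping lemma, s = xyz with |xy| ≤ p, |y| > 0, so y = γ^k with k ≥ 1. Then xy²z = γ^(p+k) δ^(11p). For this to be in L we would need 11p = 11(p+k), i.e. 11k = 0, contradicting k ≥ 1. So xy²z ∉ L.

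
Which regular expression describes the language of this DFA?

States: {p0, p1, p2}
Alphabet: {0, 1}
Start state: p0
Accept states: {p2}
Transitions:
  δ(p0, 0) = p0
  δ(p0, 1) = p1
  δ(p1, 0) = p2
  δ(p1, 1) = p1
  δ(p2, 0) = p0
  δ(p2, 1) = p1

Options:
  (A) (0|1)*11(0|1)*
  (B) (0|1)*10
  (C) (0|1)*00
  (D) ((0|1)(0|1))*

Check each option against the DFA on short strings; one disagreement eliminates an option:
  (A) (0|1)*11(0|1)*: on '10' the DFA goes p0 → p1 → p2 and accepts (p2 ∈ Accept), but the regex does not match it → eliminate
  (B) (0|1)*10: agrees with the DFA on every string of length ≤ 6
  (C) (0|1)*00: on '00' the DFA goes p0 → p0 → p0 and rejects (p0 ∉ Accept), but the regex matches it → eliminate
  (D) ((0|1)(0|1))*: on ε the DFA stays in p0 and rejects (p0 ∉ Accept), but the regex matches it → eliminate
Only (B) is consistent with the DFA.
(B) (0|1)*10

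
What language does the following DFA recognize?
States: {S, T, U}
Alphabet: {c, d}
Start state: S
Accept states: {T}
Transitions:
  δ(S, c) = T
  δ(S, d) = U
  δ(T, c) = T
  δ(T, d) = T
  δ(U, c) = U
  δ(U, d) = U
Testing a few strings:
  'cc' → accept
  'ddd' → reject
  'ccc' → accept
  'c' → accept
State roles: S=no input read; T=started with c; U=started with d (dead)
All strings over {c,d} starting with c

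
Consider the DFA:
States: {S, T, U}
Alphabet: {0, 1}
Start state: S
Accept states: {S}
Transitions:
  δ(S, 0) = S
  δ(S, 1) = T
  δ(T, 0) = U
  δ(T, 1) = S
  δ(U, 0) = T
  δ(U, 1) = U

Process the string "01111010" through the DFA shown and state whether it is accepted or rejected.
Processing string "01111010":
  S --0--> S
  S --1--> T
  T --1--> S
  S --1--> T
  T --1--> S
  S --0--> S
  S --1--> T
  T --0--> U
Final state: U
Accept states: {S}
No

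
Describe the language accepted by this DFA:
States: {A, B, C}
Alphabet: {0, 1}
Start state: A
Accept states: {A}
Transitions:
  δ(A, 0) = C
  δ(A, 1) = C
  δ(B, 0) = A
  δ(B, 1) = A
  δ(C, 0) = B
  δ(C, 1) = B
Testing a few strings:
  '01' → reject
  '0' → reject
  '000' → accept
  '00' → reject
State roles: A=length ≡ 0 (mod 3); B=length ≡ 2 (mod 3); C=length ≡ 1 (mod 3)
All binary strings whose length is a multiple of 3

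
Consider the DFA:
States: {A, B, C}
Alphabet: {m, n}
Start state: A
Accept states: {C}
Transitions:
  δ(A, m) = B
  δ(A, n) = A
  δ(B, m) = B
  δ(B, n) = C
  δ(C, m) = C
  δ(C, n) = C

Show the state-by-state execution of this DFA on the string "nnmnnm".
read 'n': A → A
  read 'n': A → A
  read 'm': A → B
  read 'n': B → C
  read 'n': C → C
  read 'm': C → C
A -> A -> A -> B -> C -> C -> C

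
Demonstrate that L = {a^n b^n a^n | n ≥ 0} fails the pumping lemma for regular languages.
Assume L is regular with pumping length p. Idea: pumping the first a-block unbalances it against the other two.
Choose s = a^p b^p a^p ∈ L (|s| = 3p ≥ p). By the pumping lemma, s = xyz with |xy| ≤ p, |y| > 0, so y = a^k with k ≥ 1, inside the first a-block. Then xy²z = a^(p+k) b^p a^p. The first block has length p+k ≠ p, so the three block lengths are no longer equal and xy²z ∉ L.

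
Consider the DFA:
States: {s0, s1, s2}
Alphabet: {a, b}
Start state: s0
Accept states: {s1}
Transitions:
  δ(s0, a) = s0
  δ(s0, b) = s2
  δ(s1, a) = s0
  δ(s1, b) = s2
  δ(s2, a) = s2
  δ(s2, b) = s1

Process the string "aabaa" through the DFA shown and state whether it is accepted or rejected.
Processing string "aabaa":
  s0 --a--> s0
  s0 --a--> s0
  s0 --b--> s2
  s2 --a--> s2
  s2 --a--> s2
Final state: s2
Accept states: {s1}
No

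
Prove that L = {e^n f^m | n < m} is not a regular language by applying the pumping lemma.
Assume L is regular with pumping length p. Idea: pumping up the e-block makes the e-count reach the f-count.
Choose s = e^p f^(p+1) ∈ L. By the pumping lemma, s = xyz with |xy| ≤ p, |y| > 0, so y = e^k with k ≥ 1. Then xy²z = e^(p+k) f^(p+1). Since p+k ≥ p+1, the number of e's is no longer strictly less than the number of f's, so xy²z ∉ L.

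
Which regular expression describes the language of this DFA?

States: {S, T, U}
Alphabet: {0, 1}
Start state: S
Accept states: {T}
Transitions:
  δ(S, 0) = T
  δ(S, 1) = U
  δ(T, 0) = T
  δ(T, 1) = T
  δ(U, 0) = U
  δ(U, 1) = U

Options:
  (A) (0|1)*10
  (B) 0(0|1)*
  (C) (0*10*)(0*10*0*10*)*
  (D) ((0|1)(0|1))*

Check each option against the DFA on short strings; one disagreement eliminates an option:
  (A) (0|1)*10: on '0' the DFA goes S → T and accepts (T ∈ Accept), but the regex does not match it → eliminate
  (B) 0(0|1)*: agrees with the DFA on every string of length ≤ 6
  (C) (0*10*)(0*10*0*10*)*: on '0' the DFA goes S → T and accepts (T ∈ Accept), but the regex does not match it → eliminate
  (D) ((0|1)(0|1))*: on ε the DFA stays in S and rejects (S ∉ Accept), but the regex matches it → eliminate
Only (B) is consistent with the DFA.
(B) 0(0|1)*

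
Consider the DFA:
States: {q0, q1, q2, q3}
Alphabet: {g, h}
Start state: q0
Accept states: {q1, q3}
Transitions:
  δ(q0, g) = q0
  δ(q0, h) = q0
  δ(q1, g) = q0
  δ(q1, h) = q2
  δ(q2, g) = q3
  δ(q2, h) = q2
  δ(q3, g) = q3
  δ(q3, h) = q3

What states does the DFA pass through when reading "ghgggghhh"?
read 'g': q0 → q0
  read 'h': q0 → q0
  read 'g': q0 → q0
  read 'g': q0 → q0
  read 'g': q0 → q0
  read 'g': q0 → q0
  read 'h': q0 → q0
  read 'h': q0 → q0
  read 'h': q0 → q0
q0 -> q0 -> q0 -> q0 -> q0 -> q0 -> q0 -> q0 -> q0 -> q0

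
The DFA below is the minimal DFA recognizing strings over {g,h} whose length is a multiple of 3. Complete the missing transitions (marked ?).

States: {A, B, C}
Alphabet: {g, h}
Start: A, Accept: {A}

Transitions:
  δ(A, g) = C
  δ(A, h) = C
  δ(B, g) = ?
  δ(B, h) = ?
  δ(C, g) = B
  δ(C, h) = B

From the language and accept set, identify what each state tracks — A: length ≡ 0 (mod 3); B: length ≡ 2 (mod 3); C: length ≡ 1 (mod 3).
Each missing δ(q, a) is the state matching the new tracked value after reading a.
δ(B, g) = A; δ(B, h) = A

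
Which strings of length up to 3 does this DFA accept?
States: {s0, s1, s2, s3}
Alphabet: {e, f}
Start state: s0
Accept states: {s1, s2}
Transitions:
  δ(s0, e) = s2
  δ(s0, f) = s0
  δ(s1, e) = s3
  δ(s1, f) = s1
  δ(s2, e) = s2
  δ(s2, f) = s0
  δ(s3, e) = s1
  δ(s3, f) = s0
e, ee, fe, eee, efe, fee, ffe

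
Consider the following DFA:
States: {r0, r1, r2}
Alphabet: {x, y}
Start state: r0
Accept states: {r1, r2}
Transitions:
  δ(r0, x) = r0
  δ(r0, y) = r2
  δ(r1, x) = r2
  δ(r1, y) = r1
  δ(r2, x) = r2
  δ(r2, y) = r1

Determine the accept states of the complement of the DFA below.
Complement accept states = All states \ Original accept states
= {r0, r1, r2} \ {r1, r2}
{r0}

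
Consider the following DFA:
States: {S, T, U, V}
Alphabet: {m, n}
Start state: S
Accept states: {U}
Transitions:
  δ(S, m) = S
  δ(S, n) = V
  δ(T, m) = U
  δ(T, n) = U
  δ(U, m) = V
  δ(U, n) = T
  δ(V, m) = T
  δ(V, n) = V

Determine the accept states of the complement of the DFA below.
Complement accept states = All states \ Original accept states
= {S, T, U, V} \ {U}
{S, T, V}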